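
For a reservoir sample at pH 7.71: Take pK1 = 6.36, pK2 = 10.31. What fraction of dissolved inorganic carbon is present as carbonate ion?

α₂ = 1 / (1 + [H⁺]/K2 + [H⁺]²/(K1K2)) = 1 / (1 + 10^+2.60 + 10^+1.25)
   = 1 / (1 + 398.11 + 17.783) = 1/416.89 = 0.002399

α₂ = 0.00240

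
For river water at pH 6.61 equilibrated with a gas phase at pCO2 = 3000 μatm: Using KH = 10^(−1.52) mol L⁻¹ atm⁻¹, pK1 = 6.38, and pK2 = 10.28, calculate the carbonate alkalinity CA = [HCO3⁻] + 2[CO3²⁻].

CA = 0.154 mmol/L

[CO2*] = KH · pCO2 = 10^(−1.52) × 3000×10^-6 = 9.060×10^-5 mol/L
α₀ = 1/(1 + K1/[H⁺] + K1K2/[H⁺]²) = 1/(1 + 10^+0.23 + 10^-3.44) = 0.3706
DIC = [CO2*]/α₀ = 9.060×10^-5 / 0.3706 = 0.2445 mmol/L
CA = (α₁ + 2α₂)·DIC = (0.6293 + 2×0.0001345) × 0.2445 = 0.154 mmol/L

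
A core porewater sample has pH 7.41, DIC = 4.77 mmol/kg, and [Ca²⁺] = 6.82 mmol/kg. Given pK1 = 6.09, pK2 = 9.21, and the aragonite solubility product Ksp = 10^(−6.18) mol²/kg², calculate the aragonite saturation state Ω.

α₂ = 1 / (1 + [H⁺]/K2 + [H⁺]²/(K1K2)) = 1 / (1 + 10^+1.80 + 10^+0.48)
   = 1 / (1 + 63.096 + 3.0200) = 1/67.116 = 0.01490
[CO3²⁻] = α₂ × DIC = 0.01490 × 4.77 = 0.07107 mmol/kg
Ksp = 10^(−6.18) = 6.607×10^-7
Ω = [Ca²⁺][CO3²⁻]/Ksp = (6.82×10^-3)(7.107×10^-5) / 6.607×10^-7 = 0.734

Ω = 0.734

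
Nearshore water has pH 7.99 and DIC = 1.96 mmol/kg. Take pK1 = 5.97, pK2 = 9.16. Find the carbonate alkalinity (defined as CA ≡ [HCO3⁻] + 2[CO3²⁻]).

CA = [HCO3⁻] + 2[CO3²⁻] = (α₁ + 2α₂)·DIC
At pH 7.99: [H⁺]/K1 = 10^-2.02 = 0.0095499, K2/[H⁺] = 10^-1.17 = 0.067608
α₁ = 1/(1 + 0.0095499 + 0.067608) = 1/1.0772 = 0.9284; α₂ = α₁·K2/[H⁺] = 0.06277
α₁ + 2α₂ = 1.0539
CA = 1.0539 × 1.96 = 2.07 mmol/kg

CA = 2.07 mmol/kg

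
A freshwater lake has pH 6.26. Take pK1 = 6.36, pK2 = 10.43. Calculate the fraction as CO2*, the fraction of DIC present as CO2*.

α₀ = 1 / (1 + K1/[H⁺] + K1K2/[H⁺]²) = 1 / (1 + 10^-0.10 + 10^-4.27)
   = 1 / (1 + 0.79433 + 5.3703×10^-5) = 1/1.7944 = 0.5573

α₀ = 0.557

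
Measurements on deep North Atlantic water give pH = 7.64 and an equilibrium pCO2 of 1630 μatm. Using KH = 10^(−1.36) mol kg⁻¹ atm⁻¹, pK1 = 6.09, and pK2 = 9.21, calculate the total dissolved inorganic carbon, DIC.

DIC = 2.66 mmol/kg

[CO2*] = KH · pCO2 = 10^(−1.36) × 1630×10^-6 = 7.115×10^-5 mol/kg
α₀ = 1/(1 + K1/[H⁺] + K1K2/[H⁺]²) = 1/(1 + 10^+1.55 + 10^-0.02) = 0.02671
DIC = [CO2*]/α₀ = 7.115×10^-5 / 0.02671 = 2.66 mmol/kg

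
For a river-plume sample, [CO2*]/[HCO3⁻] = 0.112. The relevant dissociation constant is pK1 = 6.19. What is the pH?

From K1 = [H⁺][HCO3⁻]/[CO2*]:  pH = pK1 − log₁₀([CO2*]/[HCO3⁻])
log₁₀(0.112) = -0.951
pH = 6.19 − (-0.951) = 7.14

pH = 7.14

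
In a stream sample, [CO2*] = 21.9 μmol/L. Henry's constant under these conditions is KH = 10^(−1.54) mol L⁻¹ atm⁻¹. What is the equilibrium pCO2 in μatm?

pCO2 = 759 μatm

KH = 10^(−1.54) = 2.884×10^-2 mol L⁻¹ atm⁻¹
pCO2 = [CO2*]/KH = 21.9×10^-6 / 2.884×10^-2 = 7.59×10^-4 atm = 759 μatm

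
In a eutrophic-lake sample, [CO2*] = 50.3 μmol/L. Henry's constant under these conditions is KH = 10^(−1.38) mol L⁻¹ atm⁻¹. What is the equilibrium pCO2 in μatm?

KH = 10^(−1.38) = 4.169×10^-2 mol L⁻¹ atm⁻¹
pCO2 = [CO2*]/KH = 50.3×10^-6 / 4.169×10^-2 = 1.21×10^-3 atm = 1210 μatm

pCO2 = 1210 μatm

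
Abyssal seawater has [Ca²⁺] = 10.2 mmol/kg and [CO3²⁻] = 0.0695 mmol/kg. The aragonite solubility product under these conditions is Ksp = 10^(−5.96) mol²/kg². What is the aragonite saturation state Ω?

Ω = 0.647

Ksp = 10^(−5.96) = 1.096×10^-6
Ω = [Ca²⁺][CO3²⁻]/Ksp = (10.2×10^-3)(0.0695×10^-3) / 1.096×10^-6 = 0.647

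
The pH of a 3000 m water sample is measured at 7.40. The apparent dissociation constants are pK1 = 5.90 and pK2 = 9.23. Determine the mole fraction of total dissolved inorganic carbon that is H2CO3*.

α₀ = 1 / (1 + K1/[H⁺] + K1K2/[H⁺]²) = 1 / (1 + 10^+1.50 + 10^-0.33)
   = 1 / (1 + 31.623 + 0.46774) = 1/33.091 = 0.03022

α₀ = 0.0302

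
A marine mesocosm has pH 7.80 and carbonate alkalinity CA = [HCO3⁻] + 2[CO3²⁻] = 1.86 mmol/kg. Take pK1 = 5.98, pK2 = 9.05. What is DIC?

CA = [HCO3⁻] + 2[CO3²⁻] = (α₁ + 2α₂)·DIC
At pH 7.80: [H⁺]/K1 = 10^-1.82 = 0.015136, K2/[H⁺] = 10^-1.25 = 0.056234
α₁ = 1/(1 + 0.015136 + 0.056234) = 1/1.0714 = 0.9334; α₂ = α₁·K2/[H⁺] = 0.05249
α₁ + 2α₂ = 1.0384
DIC = CA / (α₁ + 2α₂) = 1.86 / 1.0384 = 1.79 mmol/kg

DIC = 1.79 mmol/kg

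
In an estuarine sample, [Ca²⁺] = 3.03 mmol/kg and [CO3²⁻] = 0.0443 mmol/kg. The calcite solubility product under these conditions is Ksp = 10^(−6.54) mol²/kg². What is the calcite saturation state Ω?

Ksp = 10^(−6.54) = 2.884×10^-7
Ω = [Ca²⁺][CO3²⁻]/Ksp = (3.03×10^-3)(0.0443×10^-3) / 2.884×10^-7 = 0.465

Ω = 0.465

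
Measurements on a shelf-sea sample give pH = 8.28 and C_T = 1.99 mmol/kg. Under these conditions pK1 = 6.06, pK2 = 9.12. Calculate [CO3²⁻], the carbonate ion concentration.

α₂ = 1 / (1 + [H⁺]/K2 + [H⁺]²/(K1K2)) = 1 / (1 + 10^+0.84 + 10^-1.38)
   = 1 / (1 + 6.9183 + 0.041687) = 1/7.9600 = 0.1256
[CO3²⁻] = α₂ × DIC = 0.1256 × 1.99 = 0.250 mmol/kg

[CO3²⁻] = 0.250 mmol/kg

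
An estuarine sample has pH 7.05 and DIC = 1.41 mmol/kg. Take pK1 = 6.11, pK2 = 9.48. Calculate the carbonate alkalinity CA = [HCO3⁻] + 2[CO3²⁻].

CA = 1.27 mmol/kg

CA = [HCO3⁻] + 2[CO3²⁻] = (α₁ + 2α₂)·DIC
At pH 7.05: [H⁺]/K1 = 10^-0.94 = 0.11482, K2/[H⁺] = 10^-2.43 = 0.0037154
α₁ = 1/(1 + 0.11482 + 0.0037154) = 1/1.1185 = 0.8940; α₂ = α₁·K2/[H⁺] = 0.003322
α₁ + 2α₂ = 0.9007
CA = 0.9007 × 1.41 = 1.27 mmol/kg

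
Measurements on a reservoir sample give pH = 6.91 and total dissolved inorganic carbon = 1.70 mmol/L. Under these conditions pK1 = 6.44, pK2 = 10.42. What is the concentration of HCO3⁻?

α₁ = 1 / (1 + [H⁺]/K1 + K2/[H⁺]) = 1 / (1 + 10^-0.47 + 10^-3.51)
   = 1 / (1 + 0.33884 + 0.00030903) = 1/1.3392 = 0.7467
[HCO3⁻] = α₁ × DIC = 0.7467 × 1.70 = 1.27 mmol/L

[HCO3⁻] = 1.27 mmol/L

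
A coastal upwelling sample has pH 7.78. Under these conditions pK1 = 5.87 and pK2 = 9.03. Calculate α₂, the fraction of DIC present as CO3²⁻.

α₂ = 1 / (1 + [H⁺]/K2 + [H⁺]²/(K1K2)) = 1 / (1 + 10^+1.25 + 10^-0.66)
   = 1 / (1 + 17.783 + 0.21878) = 1/19.002 = 0.05263

α₂ = 0.0526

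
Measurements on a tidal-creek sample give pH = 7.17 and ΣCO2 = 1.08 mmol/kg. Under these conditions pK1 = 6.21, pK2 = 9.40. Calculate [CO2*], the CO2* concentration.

α₀ = 1 / (1 + K1/[H⁺] + K1K2/[H⁺]²) = 1 / (1 + 10^+0.96 + 10^-1.27)
   = 1 / (1 + 9.1201 + 0.053703) = 1/10.174 = 0.09829
[CO2*] = α₀ × DIC = 0.09829 × 1.08 = 0.106 mmol/kg

[CO2*] = 0.106 mmol/kg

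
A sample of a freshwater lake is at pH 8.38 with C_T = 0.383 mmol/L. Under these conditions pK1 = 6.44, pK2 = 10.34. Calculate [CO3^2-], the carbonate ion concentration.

[CO3²⁻] = 4.11 μmol/L

α₂ = 1 / (1 + [H⁺]/K2 + [H⁺]²/(K1K2)) = 1 / (1 + 10^+1.96 + 10^+0.02)
   = 1 / (1 + 91.201 + 1.0471) = 1/93.248 = 0.01072
[CO3²⁻] = α₂ × DIC = 0.01072 × 0.383 = 0.00411 mmol/L = 4.11 μmol/L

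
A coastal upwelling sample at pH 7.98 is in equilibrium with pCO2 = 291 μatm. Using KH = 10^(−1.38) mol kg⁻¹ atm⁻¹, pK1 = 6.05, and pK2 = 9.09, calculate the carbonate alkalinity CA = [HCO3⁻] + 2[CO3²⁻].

[CO2*] = KH · pCO2 = 10^(−1.38) × 291×10^-6 = 1.213×10^-5 mol/kg
α₀ = 1/(1 + K1/[H⁺] + K1K2/[H⁺]²) = 1/(1 + 10^+1.93 + 10^+0.82) = 0.01079
DIC = [CO2*]/α₀ = 1.213×10^-5 / 0.01079 = 1.125 mmol/kg
CA = (α₁ + 2α₂)·DIC = (0.9180 + 2×0.07126) × 1.125 = 1.19 mmol/kg

CA = 1.19 mmol/kg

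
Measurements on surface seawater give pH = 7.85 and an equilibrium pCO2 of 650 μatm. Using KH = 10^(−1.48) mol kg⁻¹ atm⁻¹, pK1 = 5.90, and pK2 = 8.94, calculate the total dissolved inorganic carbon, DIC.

[CO2*] = KH · pCO2 = 10^(−1.48) × 650×10^-6 = 2.152×10^-5 mol/kg
α₀ = 1/(1 + K1/[H⁺] + K1K2/[H⁺]²) = 1/(1 + 10^+1.95 + 10^+0.86) = 0.01027
DIC = [CO2*]/α₀ = 2.152×10^-5 / 0.01027 = 2.10 mmol/kg

DIC = 2.10 mmol/kg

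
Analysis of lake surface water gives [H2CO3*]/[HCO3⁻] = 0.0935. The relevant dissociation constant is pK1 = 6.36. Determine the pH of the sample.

pH = 7.39

From K1 = [H⁺][HCO3⁻]/[H2CO3*]:  pH = pK1 − log₁₀([H2CO3*]/[HCO3⁻])
log₁₀(0.0935) = -1.029
pH = 6.36 − (-1.029) = 7.39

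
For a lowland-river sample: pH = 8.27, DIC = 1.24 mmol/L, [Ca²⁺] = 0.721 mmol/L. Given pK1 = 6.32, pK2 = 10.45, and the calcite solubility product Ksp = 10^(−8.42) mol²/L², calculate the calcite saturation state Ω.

α₂ = 1 / (1 + [H⁺]/K2 + [H⁺]²/(K1K2)) = 1 / (1 + 10^+2.18 + 10^+0.23)
   = 1 / (1 + 151.36 + 1.6982) = 1/154.05 = 0.006491
[CO3²⁻] = α₂ × DIC = 0.006491 × 1.24 = 0.008049 mmol/L = 8.049 μmol/L
Ksp = 10^(−8.42) = 3.802×10^-9
Ω = [Ca²⁺][CO3²⁻]/Ksp = (0.721×10^-3)(8.049×10^-6) / 3.802×10^-9 = 1.53

Ω = 1.53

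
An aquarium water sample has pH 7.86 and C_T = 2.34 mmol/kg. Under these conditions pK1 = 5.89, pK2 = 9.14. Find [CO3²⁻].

[CO3²⁻] = 0.116 mmol/kg

α₂ = 1 / (1 + [H⁺]/K2 + [H⁺]²/(K1K2)) = 1 / (1 + 10^+1.28 + 10^-0.69)
   = 1 / (1 + 19.055 + 0.20417) = 1/20.259 = 0.04936
[CO3²⁻] = α₂ × DIC = 0.04936 × 2.34 = 0.116 mmol/kg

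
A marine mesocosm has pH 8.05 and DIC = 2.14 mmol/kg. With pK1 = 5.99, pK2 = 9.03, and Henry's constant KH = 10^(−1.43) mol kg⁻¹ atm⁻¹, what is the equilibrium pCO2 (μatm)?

α₀ = 1 / (1 + K1/[H⁺] + K1K2/[H⁺]²) = 1 / (1 + 10^+2.06 + 10^+1.08)
   = 1 / (1 + 114.82 + 12.023) = 1/127.84 = 0.007822
[CO2*] = α₀ × DIC = 0.007822 × 2.14 = 0.01674 mmol/kg = 16.74 μmol/kg
pCO2 = [CO2*]/KH = 1.674×10^-5 / 3.715×10^-2 = 451 μatm

pCO2 = 451 μatm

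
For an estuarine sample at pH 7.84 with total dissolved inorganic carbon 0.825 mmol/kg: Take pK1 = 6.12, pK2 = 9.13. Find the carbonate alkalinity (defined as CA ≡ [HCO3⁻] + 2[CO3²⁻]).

CA = [HCO3⁻] + 2[CO3²⁻] = (α₁ + 2α₂)·DIC
At pH 7.84: [H⁺]/K1 = 10^-1.72 = 0.019055, K2/[H⁺] = 10^-1.29 = 0.051286
α₁ = 1/(1 + 0.019055 + 0.051286) = 1/1.0703 = 0.9343; α₂ = α₁·K2/[H⁺] = 0.04792
α₁ + 2α₂ = 1.0301
CA = 1.0301 × 0.825 = 0.850 mmol/kg

CA = 0.850 mmol/kg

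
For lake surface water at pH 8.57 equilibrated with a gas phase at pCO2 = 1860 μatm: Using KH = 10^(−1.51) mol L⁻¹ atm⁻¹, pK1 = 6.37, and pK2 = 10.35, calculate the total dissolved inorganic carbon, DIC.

[CO2*] = KH · pCO2 = 10^(−1.51) × 1860×10^-6 = 5.748×10^-5 mol/L
α₀ = 1/(1 + K1/[H⁺] + K1K2/[H⁺]²) = 1/(1 + 10^+2.20 + 10^+0.42) = 0.006168
DIC = [CO2*]/α₀ = 5.748×10^-5 / 0.006168 = 9.32 mmol/L

DIC = 9.32 mmol/L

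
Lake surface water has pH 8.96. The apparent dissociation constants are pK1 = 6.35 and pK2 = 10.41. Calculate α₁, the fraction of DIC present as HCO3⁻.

α₁ = 1 / (1 + [H⁺]/K1 + K2/[H⁺]) = 1 / (1 + 10^-2.61 + 10^-1.45)
   = 1 / (1 + 0.0024547 + 0.035481) = 1/1.0379 = 0.9635

α₁ = 0.963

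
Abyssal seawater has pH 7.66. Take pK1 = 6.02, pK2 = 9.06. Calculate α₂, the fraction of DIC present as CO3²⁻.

α₂ = 1 / (1 + [H⁺]/K2 + [H⁺]²/(K1K2)) = 1 / (1 + 10^+1.40 + 10^-0.24)
   = 1 / (1 + 25.119 + 0.57544) = 1/26.694 = 0.03746

α₂ = 0.0375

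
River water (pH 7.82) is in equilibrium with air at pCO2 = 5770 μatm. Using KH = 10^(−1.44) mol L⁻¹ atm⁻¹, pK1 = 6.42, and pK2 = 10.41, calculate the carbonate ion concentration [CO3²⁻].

[CO3²⁻] = 13.5 μmol/L

[CO2*] = KH · pCO2 = 10^(−1.44) × 5770×10^-6 = 2.095×10^-4 mol/L
α₀ = 1/(1 + K1/[H⁺] + K1K2/[H⁺]²) = 1/(1 + 10^+1.40 + 10^-1.19) = 0.03819
DIC = [CO2*]/α₀ = 2.095×10^-4 / 0.03819 = 5.485 mmol/L
[CO3²⁻] = α₂·DIC; α₂ = 0.002466, so [CO3²⁻] = 0.002466 × 5.485 = 0.0135 mmol/L = 13.5 μmol/L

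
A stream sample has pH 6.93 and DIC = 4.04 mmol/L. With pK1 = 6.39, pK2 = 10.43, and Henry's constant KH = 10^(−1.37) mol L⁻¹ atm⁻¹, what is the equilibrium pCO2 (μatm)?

pCO2 = 2.12×10^4 μatm

α₀ = 1 / (1 + K1/[H⁺] + K1K2/[H⁺]²) = 1 / (1 + 10^+0.54 + 10^-2.96)
   = 1 / (1 + 3.4674 + 0.0010965) = 1/4.4685 = 0.2238
[CO2*] = α₀ × DIC = 0.2238 × 4.04 = 0.9041 mmol/L
pCO2 = [CO2*]/KH = 9.041×10^-4 / 4.266×10^-2 = 2.12×10^4 μatm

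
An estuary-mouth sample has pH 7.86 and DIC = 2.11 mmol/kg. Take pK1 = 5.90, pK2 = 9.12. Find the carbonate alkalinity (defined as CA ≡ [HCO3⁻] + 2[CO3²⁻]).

CA = [HCO3⁻] + 2[CO3²⁻] = (α₁ + 2α₂)·DIC
At pH 7.86: [H⁺]/K1 = 10^-1.96 = 0.010965, K2/[H⁺] = 10^-1.26 = 0.054954
α₁ = 1/(1 + 0.010965 + 0.054954) = 1/1.0659 = 0.9382; α₂ = α₁·K2/[H⁺] = 0.05156
α₁ + 2α₂ = 1.0413
CA = 1.0413 × 2.11 = 2.20 mmol/kg

CA = 2.20 mmol/kg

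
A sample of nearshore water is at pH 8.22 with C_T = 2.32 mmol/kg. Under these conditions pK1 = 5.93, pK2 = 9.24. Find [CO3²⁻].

[CO3²⁻] = 0.201 mmol/kg

α₂ = 1 / (1 + [H⁺]/K2 + [H⁺]²/(K1K2)) = 1 / (1 + 10^+1.02 + 10^-1.27)
   = 1 / (1 + 10.471 + 0.053703) = 1/11.525 = 0.08677
[CO3²⁻] = α₂ × DIC = 0.08677 × 2.32 = 0.201 mmol/kg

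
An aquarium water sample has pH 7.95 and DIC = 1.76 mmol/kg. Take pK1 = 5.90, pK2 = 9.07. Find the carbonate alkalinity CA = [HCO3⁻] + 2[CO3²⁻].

CA = [HCO3⁻] + 2[CO3²⁻] = (α₁ + 2α₂)·DIC
At pH 7.95: [H⁺]/K1 = 10^-2.05 = 0.0089125, K2/[H⁺] = 10^-1.12 = 0.075858
α₁ = 1/(1 + 0.0089125 + 0.075858) = 1/1.0848 = 0.9219; α₂ = α₁·K2/[H⁺] = 0.06993
α₁ + 2α₂ = 1.0617
CA = 1.0617 × 1.76 = 1.87 mmol/kg

CA = 1.87 mmol/kg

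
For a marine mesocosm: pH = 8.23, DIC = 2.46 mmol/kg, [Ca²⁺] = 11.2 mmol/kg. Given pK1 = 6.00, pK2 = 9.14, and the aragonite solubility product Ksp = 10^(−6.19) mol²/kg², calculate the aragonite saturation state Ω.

α₂ = 1 / (1 + [H⁺]/K2 + [H⁺]²/(K1K2)) = 1 / (1 + 10^+0.91 + 10^-1.32)
   = 1 / (1 + 8.1283 + 0.047863) = 1/9.1762 = 0.1090
[CO3²⁻] = α₂ × DIC = 0.1090 × 2.46 = 0.2681 mmol/kg
Ksp = 10^(−6.19) = 6.457×10^-7
Ω = [Ca²⁺][CO3²⁻]/Ksp = (11.2×10^-3)(2.681×10^-4) / 6.457×10^-7 = 4.65

Ω = 4.65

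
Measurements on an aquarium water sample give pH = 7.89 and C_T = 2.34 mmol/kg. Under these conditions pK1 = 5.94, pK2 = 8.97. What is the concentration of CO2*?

α₀ = 1 / (1 + K1/[H⁺] + K1K2/[H⁺]²) = 1 / (1 + 10^+1.95 + 10^+0.87)
   = 1 / (1 + 89.125 + 7.4131) = 1/97.538 = 0.01025
[CO2*] = α₀ × DIC = 0.01025 × 2.34 = 0.0240 mmol/kg

[CO2*] = 0.0240 mmol/kg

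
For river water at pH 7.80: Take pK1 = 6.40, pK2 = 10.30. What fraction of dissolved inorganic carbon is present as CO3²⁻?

α₂ = 1 / (1 + [H⁺]/K2 + [H⁺]²/(K1K2)) = 1 / (1 + 10^+2.50 + 10^+1.10)
   = 1 / (1 + 316.23 + 12.589) = 1/329.82 = 0.003032

α₂ = 0.00303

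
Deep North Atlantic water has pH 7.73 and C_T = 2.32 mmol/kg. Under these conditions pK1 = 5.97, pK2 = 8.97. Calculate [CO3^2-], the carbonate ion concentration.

α₂ = 1 / (1 + [H⁺]/K2 + [H⁺]²/(K1K2)) = 1 / (1 + 10^+1.24 + 10^-0.52)
   = 1 / (1 + 17.378 + 0.30200) = 1/18.680 = 0.05353
[CO3²⁻] = α₂ × DIC = 0.05353 × 2.32 = 0.124 mmol/kg

[CO3²⁻] = 0.124 mmol/kg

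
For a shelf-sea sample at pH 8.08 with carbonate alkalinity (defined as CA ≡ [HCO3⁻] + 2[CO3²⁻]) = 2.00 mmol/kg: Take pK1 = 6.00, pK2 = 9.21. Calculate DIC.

CA = [HCO3⁻] + 2[CO3²⁻] = (α₁ + 2α₂)·DIC
At pH 8.08: [H⁺]/K1 = 10^-2.08 = 0.0083176, K2/[H⁺] = 10^-1.13 = 0.074131
α₁ = 1/(1 + 0.0083176 + 0.074131) = 1/1.0824 = 0.9238; α₂ = α₁·K2/[H⁺] = 0.06848
α₁ + 2α₂ = 1.0608
DIC = CA / (α₁ + 2α₂) = 2.00 / 1.0608 = 1.89 mmol/kg

DIC = 1.89 mmol/kg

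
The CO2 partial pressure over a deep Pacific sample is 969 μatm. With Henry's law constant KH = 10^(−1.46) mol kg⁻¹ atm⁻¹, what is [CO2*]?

KH = 10^(−1.46) = 3.467×10^-2 mol kg⁻¹ atm⁻¹
[CO2*] = KH · pCO2 = 3.467×10^-2 × 969×10^-6 atm = 3.36×10^-5 mol/kg

[CO2*] = 33.6 μmol/kg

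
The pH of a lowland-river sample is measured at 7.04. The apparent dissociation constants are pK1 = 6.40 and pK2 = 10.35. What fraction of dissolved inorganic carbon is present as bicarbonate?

α₁ = 0.813

α₁ = 1 / (1 + [H⁺]/K1 + K2/[H⁺]) = 1 / (1 + 10^-0.64 + 10^-3.31)
   = 1 / (1 + 0.22909 + 0.00048978) = 1/1.2296 = 0.8133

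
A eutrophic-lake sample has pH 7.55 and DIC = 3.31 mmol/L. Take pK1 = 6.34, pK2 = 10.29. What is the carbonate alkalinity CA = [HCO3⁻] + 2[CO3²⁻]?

CA = [HCO3⁻] + 2[CO3²⁻] = (α₁ + 2α₂)·DIC
At pH 7.55: [H⁺]/K1 = 10^-1.21 = 0.061660, K2/[H⁺] = 10^-2.74 = 0.0018197
α₁ = 1/(1 + 0.061660 + 0.0018197) = 1/1.0635 = 0.9403; α₂ = α₁·K2/[H⁺] = 0.001711
α₁ + 2α₂ = 0.9437
CA = 0.9437 × 3.31 = 3.12 mmol/L

CA = 3.12 mmol/L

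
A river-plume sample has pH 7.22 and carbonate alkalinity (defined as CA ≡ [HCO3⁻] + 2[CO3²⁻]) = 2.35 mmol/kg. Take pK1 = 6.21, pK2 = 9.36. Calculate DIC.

DIC = 2.56 mmol/kg

CA = [HCO3⁻] + 2[CO3²⁻] = (α₁ + 2α₂)·DIC
At pH 7.22: [H⁺]/K1 = 10^-1.01 = 0.097724, K2/[H⁺] = 10^-2.14 = 0.0072444
α₁ = 1/(1 + 0.097724 + 0.0072444) = 1/1.1050 = 0.9050; α₂ = α₁·K2/[H⁺] = 0.006556
α₁ + 2α₂ = 0.9181
DIC = CA / (α₁ + 2α₂) = 2.35 / 0.9181 = 2.56 mmol/kg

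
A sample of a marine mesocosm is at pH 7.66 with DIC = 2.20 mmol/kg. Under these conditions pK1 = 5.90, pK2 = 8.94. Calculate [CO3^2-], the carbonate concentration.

α₂ = 1 / (1 + [H⁺]/K2 + [H⁺]²/(K1K2)) = 1 / (1 + 10^+1.28 + 10^-0.48)
   = 1 / (1 + 19.055 + 0.33113) = 1/20.386 = 0.04905
[CO3²⁻] = α₂ × DIC = 0.04905 × 2.20 = 0.108 mmol/kg

[CO3²⁻] = 0.108 mmol/kg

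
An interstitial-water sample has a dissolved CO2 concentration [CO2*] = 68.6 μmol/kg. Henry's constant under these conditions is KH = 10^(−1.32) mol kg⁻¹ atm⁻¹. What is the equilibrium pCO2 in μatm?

pCO2 = 1430 μatm

KH = 10^(−1.32) = 4.786×10^-2 mol kg⁻¹ atm⁻¹
pCO2 = [CO2*]/KH = 68.6×10^-6 / 4.786×10^-2 = 1.43×10^-3 atm = 1430 μatm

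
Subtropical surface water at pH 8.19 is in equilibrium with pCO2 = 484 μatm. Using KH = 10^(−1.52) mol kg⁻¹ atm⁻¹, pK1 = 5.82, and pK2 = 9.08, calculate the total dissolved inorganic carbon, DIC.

DIC = 3.88 mmol/kg

[CO2*] = KH · pCO2 = 10^(−1.52) × 484×10^-6 = 1.462×10^-5 mol/kg
α₀ = 1/(1 + K1/[H⁺] + K1K2/[H⁺]²) = 1/(1 + 10^+2.37 + 10^+1.48) = 0.003765
DIC = [CO2*]/α₀ = 1.462×10^-5 / 0.003765 = 3.88 mmol/kg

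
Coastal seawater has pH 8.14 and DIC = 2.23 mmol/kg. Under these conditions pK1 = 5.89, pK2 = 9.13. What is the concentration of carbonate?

[CO3²⁻] = 0.206 mmol/kg

α₂ = 1 / (1 + [H⁺]/K2 + [H⁺]²/(K1K2)) = 1 / (1 + 10^+0.99 + 10^-1.26)
   = 1 / (1 + 9.7724 + 0.054954) = 1/10.827 = 0.09236
[CO3²⁻] = α₂ × DIC = 0.09236 × 2.23 = 0.206 mmol/kg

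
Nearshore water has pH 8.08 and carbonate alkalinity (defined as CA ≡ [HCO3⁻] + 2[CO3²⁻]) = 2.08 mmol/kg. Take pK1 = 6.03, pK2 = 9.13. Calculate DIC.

CA = [HCO3⁻] + 2[CO3²⁻] = (α₁ + 2α₂)·DIC
At pH 8.08: [H⁺]/K1 = 10^-2.05 = 0.0089125, K2/[H⁺] = 10^-1.05 = 0.089125
α₁ = 1/(1 + 0.0089125 + 0.089125) = 1/1.0980 = 0.9107; α₂ = α₁·K2/[H⁺] = 0.08117
α₁ + 2α₂ = 1.0731
DIC = CA / (α₁ + 2α₂) = 2.08 / 1.0731 = 1.94 mmol/kg

DIC = 1.94 mmol/kg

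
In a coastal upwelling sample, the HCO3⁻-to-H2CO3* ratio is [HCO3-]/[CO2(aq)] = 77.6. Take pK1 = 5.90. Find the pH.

pH = 7.79

From K1 = [H⁺][HCO3-]/[CO2(aq)]:  pH = pK1 + log₁₀([HCO3-]/[CO2(aq)])
log₁₀(77.6) = +1.890
pH = 5.90 + (+1.890) = 7.79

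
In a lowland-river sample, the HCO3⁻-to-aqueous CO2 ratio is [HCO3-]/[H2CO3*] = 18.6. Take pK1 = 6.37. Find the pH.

From K1 = [H⁺][HCO3-]/[H2CO3*]:  pH = pK1 + log₁₀([HCO3-]/[H2CO3*])
log₁₀(18.6) = +1.270
pH = 6.37 + (+1.270) = 7.64

pH = 7.64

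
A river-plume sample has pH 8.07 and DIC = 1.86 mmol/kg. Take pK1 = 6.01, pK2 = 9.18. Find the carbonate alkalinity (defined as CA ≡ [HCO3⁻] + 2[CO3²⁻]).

CA = [HCO3⁻] + 2[CO3²⁻] = (α₁ + 2α₂)·DIC
At pH 8.07: [H⁺]/K1 = 10^-2.06 = 0.0087096, K2/[H⁺] = 10^-1.11 = 0.077625
α₁ = 1/(1 + 0.0087096 + 0.077625) = 1/1.0863 = 0.9205; α₂ = α₁·K2/[H⁺] = 0.07146
α₁ + 2α₂ = 1.0634
CA = 1.0634 × 1.86 = 1.98 mmol/kg

CA = 1.98 mmol/kg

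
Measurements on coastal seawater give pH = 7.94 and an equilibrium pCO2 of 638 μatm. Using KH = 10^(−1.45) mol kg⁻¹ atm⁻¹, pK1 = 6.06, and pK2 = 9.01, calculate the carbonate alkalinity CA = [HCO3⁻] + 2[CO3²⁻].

CA = 2.01 mmol/kg

[CO2*] = KH · pCO2 = 10^(−1.45) × 638×10^-6 = 2.264×10^-5 mol/kg
α₀ = 1/(1 + K1/[H⁺] + K1K2/[H⁺]²) = 1/(1 + 10^+1.88 + 10^+0.81) = 0.01200
DIC = [CO2*]/α₀ = 2.264×10^-5 / 0.01200 = 1.886 mmol/kg
CA = (α₁ + 2α₂)·DIC = (0.9105 + 2×0.07750) × 1.886 = 2.01 mmol/kg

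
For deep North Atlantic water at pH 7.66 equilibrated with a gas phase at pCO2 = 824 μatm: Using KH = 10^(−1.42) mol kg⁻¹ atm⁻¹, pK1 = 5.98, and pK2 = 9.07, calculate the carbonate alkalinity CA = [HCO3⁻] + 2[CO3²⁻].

CA = 1.62 mmol/kg

[CO2*] = KH · pCO2 = 10^(−1.42) × 824×10^-6 = 3.133×10^-5 mol/kg
α₀ = 1/(1 + K1/[H⁺] + K1K2/[H⁺]²) = 1/(1 + 10^+1.68 + 10^+0.27) = 0.01971
DIC = [CO2*]/α₀ = 3.133×10^-5 / 0.01971 = 1.589 mmol/kg
CA = (α₁ + 2α₂)·DIC = (0.9436 + 2×0.03671) × 1.589 = 1.62 mmol/kg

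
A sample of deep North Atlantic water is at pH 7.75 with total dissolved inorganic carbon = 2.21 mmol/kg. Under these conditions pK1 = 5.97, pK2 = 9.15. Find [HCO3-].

α₁ = 1 / (1 + [H⁺]/K1 + K2/[H⁺]) = 1 / (1 + 10^-1.78 + 10^-1.40)
   = 1 / (1 + 0.016596 + 0.039811) = 1/1.0564 = 0.9466
[HCO3⁻] = α₁ × DIC = 0.9466 × 2.21 = 2.09 mmol/kg

[HCO3⁻] = 2.09 mmol/kg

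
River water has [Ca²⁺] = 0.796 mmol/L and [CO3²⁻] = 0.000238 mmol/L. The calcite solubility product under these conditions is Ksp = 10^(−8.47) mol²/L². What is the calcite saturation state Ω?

Ksp = 10^(−8.47) = 3.388×10^-9
Ω = [Ca²⁺][CO3²⁻]/Ksp = (0.796×10^-3)(0.000238×10^-3) / 3.388×10^-9 = 0.0559

Ω = 0.0559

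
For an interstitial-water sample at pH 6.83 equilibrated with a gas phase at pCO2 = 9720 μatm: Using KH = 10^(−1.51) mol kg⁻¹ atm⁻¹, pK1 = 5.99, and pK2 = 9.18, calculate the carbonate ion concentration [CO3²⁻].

[CO3²⁻] = 9.28 μmol/kg

[CO2*] = KH · pCO2 = 10^(−1.51) × 9720×10^-6 = 3.004×10^-4 mol/kg
α₀ = 1/(1 + K1/[H⁺] + K1K2/[H⁺]²) = 1/(1 + 10^+0.84 + 10^-1.51) = 0.1258
DIC = [CO2*]/α₀ = 3.004×10^-4 / 0.1258 = 2.388 mmol/kg
[CO3²⁻] = α₂·DIC; α₂ = 0.003888, so [CO3²⁻] = 0.003888 × 2.388 = 0.00928 mmol/kg = 9.28 μmol/kg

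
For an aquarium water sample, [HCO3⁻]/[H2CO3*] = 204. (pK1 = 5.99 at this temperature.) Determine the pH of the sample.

pH = 8.30

From K1 = [H⁺][HCO3⁻]/[H2CO3*]:  pH = pK1 + log₁₀([HCO3⁻]/[H2CO3*])
log₁₀(204) = +2.310
pH = 5.99 + (+2.310) = 8.30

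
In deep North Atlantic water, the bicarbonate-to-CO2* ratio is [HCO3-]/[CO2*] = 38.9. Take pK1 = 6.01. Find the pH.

pH = 7.60

From K1 = [H⁺][HCO3-]/[CO2*]:  pH = pK1 + log₁₀([HCO3-]/[CO2*])
log₁₀(38.9) = +1.590
pH = 6.01 + (+1.590) = 7.60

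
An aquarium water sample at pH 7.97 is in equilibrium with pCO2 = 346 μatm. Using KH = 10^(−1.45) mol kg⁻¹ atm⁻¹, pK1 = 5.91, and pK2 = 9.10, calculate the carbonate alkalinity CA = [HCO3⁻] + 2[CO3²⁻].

CA = 1.62 mmol/kg

[CO2*] = KH · pCO2 = 10^(−1.45) × 346×10^-6 = 1.228×10^-5 mol/kg
α₀ = 1/(1 + K1/[H⁺] + K1K2/[H⁺]²) = 1/(1 + 10^+2.06 + 10^+0.93) = 0.008043
DIC = [CO2*]/α₀ = 1.228×10^-5 / 0.008043 = 1.526 mmol/kg
CA = (α₁ + 2α₂)·DIC = (0.9235 + 2×0.06846) × 1.526 = 1.62 mmol/kg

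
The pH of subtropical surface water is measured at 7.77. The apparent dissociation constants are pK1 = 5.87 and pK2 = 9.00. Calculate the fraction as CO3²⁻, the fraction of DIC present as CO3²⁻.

α₂ = 0.0550

α₂ = 1 / (1 + [H⁺]/K2 + [H⁺]²/(K1K2)) = 1 / (1 + 10^+1.23 + 10^-0.67)
   = 1 / (1 + 16.982 + 0.21380) = 1/18.196 = 0.05496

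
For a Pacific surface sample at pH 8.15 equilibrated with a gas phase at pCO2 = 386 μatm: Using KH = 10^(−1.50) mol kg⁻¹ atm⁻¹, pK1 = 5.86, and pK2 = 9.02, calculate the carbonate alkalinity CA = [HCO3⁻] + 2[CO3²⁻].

[CO2*] = KH · pCO2 = 10^(−1.50) × 386×10^-6 = 1.221×10^-5 mol/kg
α₀ = 1/(1 + K1/[H⁺] + K1K2/[H⁺]²) = 1/(1 + 10^+2.29 + 10^+1.42) = 0.004499
DIC = [CO2*]/α₀ = 1.221×10^-5 / 0.004499 = 2.713 mmol/kg
CA = (α₁ + 2α₂)·DIC = (0.8772 + 2×0.1183) × 2.713 = 3.02 mmol/kg

CA = 3.02 mmol/kg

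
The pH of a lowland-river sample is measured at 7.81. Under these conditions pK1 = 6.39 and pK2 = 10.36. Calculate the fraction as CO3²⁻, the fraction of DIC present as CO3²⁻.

α₂ = 0.00271

α₂ = 1 / (1 + [H⁺]/K2 + [H⁺]²/(K1K2)) = 1 / (1 + 10^+2.55 + 10^+1.13)
   = 1 / (1 + 354.81 + 13.490) = 1/369.30 = 0.002708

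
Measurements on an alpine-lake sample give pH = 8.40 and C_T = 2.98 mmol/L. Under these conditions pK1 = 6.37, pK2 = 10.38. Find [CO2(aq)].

[CO2*] = 0.0273 mmol/L

α₀ = 1 / (1 + K1/[H⁺] + K1K2/[H⁺]²) = 1 / (1 + 10^+2.03 + 10^+0.05)
   = 1 / (1 + 107.15 + 1.1220) = 1/109.27 = 0.009151
[CO2*] = α₀ × DIC = 0.009151 × 2.98 = 0.0273 mmol/L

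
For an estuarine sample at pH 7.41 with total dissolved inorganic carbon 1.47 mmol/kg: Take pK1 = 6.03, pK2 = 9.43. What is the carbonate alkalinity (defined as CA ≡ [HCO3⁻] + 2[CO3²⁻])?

CA = 1.43 mmol/kg

CA = [HCO3⁻] + 2[CO3²⁻] = (α₁ + 2α₂)·DIC
At pH 7.41: [H⁺]/K1 = 10^-1.38 = 0.041687, K2/[H⁺] = 10^-2.02 = 0.0095499
α₁ = 1/(1 + 0.041687 + 0.0095499) = 1/1.0512 = 0.9513; α₂ = α₁·K2/[H⁺] = 0.009084
α₁ + 2α₂ = 0.9694
CA = 0.9694 × 1.47 = 1.43 mmol/kg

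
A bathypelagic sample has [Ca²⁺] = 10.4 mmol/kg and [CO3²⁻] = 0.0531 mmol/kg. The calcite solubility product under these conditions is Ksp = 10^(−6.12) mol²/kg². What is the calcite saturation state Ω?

Ksp = 10^(−6.12) = 7.586×10^-7
Ω = [Ca²⁺][CO3²⁻]/Ksp = (10.4×10^-3)(0.0531×10^-3) / 7.586×10^-7 = 0.728

Ω = 0.728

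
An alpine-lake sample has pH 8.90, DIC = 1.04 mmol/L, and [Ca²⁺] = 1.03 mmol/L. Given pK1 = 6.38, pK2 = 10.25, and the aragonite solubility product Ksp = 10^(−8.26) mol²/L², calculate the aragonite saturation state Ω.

Ω = 8.31

α₂ = 1 / (1 + [H⁺]/K2 + [H⁺]²/(K1K2)) = 1 / (1 + 10^+1.35 + 10^-1.17)
   = 1 / (1 + 22.387 + 0.067608) = 1/23.455 = 0.04264
[CO3²⁻] = α₂ × DIC = 0.04264 × 1.04 = 0.04434 mmol/L
Ksp = 10^(−8.26) = 5.495×10^-9
Ω = [Ca²⁺][CO3²⁻]/Ksp = (1.03×10^-3)(4.434×10^-5) / 5.495×10^-9 = 8.31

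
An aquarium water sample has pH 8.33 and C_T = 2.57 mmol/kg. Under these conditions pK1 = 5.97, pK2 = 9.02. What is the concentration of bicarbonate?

[HCO3⁻] = 2.13 mmol/kg

α₁ = 1 / (1 + [H⁺]/K1 + K2/[H⁺]) = 1 / (1 + 10^-2.36 + 10^-0.69)
   = 1 / (1 + 0.0043652 + 0.20417) = 1/1.2085 = 0.8274
[HCO3⁻] = α₁ × DIC = 0.8274 × 2.57 = 2.13 mmol/kg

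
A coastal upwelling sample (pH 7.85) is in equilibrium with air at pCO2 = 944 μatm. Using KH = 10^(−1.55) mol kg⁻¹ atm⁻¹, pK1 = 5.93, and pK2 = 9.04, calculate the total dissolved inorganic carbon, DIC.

DIC = 2.38 mmol/kg

[CO2*] = KH · pCO2 = 10^(−1.55) × 944×10^-6 = 2.661×10^-5 mol/kg
α₀ = 1/(1 + K1/[H⁺] + K1K2/[H⁺]²) = 1/(1 + 10^+1.92 + 10^+0.73) = 0.01117
DIC = [CO2*]/α₀ = 2.661×10^-5 / 0.01117 = 2.38 mmol/kg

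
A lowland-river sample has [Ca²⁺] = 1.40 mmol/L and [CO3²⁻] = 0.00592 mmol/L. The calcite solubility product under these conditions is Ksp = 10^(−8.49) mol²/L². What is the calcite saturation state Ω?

Ksp = 10^(−8.49) = 3.236×10^-9
Ω = [Ca²⁺][CO3²⁻]/Ksp = (1.40×10^-3)(0.00592×10^-3) / 3.236×10^-9 = 2.56

Ω = 2.56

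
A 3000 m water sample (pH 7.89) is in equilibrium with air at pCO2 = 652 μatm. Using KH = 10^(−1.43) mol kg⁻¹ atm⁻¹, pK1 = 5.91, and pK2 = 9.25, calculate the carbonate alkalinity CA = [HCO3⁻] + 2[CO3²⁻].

[CO2*] = KH · pCO2 = 10^(−1.43) × 652×10^-6 = 2.422×10^-5 mol/kg
α₀ = 1/(1 + K1/[H⁺] + K1K2/[H⁺]²) = 1/(1 + 10^+1.98 + 10^+0.62) = 0.009934
DIC = [CO2*]/α₀ = 2.422×10^-5 / 0.009934 = 2.439 mmol/kg
CA = (α₁ + 2α₂)·DIC = (0.9487 + 2×0.04141) × 2.439 = 2.52 mmol/kg

CA = 2.52 mmol/kg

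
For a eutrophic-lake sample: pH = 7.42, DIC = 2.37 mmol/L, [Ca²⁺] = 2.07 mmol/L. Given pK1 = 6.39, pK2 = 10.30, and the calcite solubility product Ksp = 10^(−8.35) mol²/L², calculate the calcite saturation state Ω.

α₂ = 1 / (1 + [H⁺]/K2 + [H⁺]²/(K1K2)) = 1 / (1 + 10^+2.88 + 10^+1.85)
   = 1 / (1 + 758.58 + 70.795) = 1/830.37 = 0.001204
[CO3²⁻] = α₂ × DIC = 0.001204 × 2.37 = 0.002854 mmol/L = 2.854 μmol/L
Ksp = 10^(−8.35) = 4.467×10^-9
Ω = [Ca²⁺][CO3²⁻]/Ksp = (2.07×10^-3)(2.854×10^-6) / 4.467×10^-9 = 1.32

Ω = 1.32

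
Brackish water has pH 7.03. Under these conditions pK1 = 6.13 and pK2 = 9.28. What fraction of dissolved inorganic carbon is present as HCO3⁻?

α₁ = 1 / (1 + [H⁺]/K1 + K2/[H⁺]) = 1 / (1 + 10^-0.90 + 10^-2.25)
   = 1 / (1 + 0.12589 + 0.0056234) = 1/1.1315 = 0.8838

α₁ = 0.884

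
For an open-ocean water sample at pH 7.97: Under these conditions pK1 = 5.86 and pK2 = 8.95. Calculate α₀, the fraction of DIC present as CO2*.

α₀ = 1 / (1 + K1/[H⁺] + K1K2/[H⁺]²) = 1 / (1 + 10^+2.11 + 10^+1.13)
   = 1 / (1 + 128.82 + 13.490) = 1/143.31 = 0.006978

α₀ = 0.00698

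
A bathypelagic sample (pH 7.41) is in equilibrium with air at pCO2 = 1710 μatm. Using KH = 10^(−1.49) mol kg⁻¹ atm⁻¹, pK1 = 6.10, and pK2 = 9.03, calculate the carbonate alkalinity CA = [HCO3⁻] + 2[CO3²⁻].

[CO2*] = KH · pCO2 = 10^(−1.49) × 1710×10^-6 = 5.533×10^-5 mol/kg
α₀ = 1/(1 + K1/[H⁺] + K1K2/[H⁺]²) = 1/(1 + 10^+1.31 + 10^-0.31) = 0.04565
DIC = [CO2*]/α₀ = 5.533×10^-5 / 0.04565 = 1.212 mmol/kg
CA = (α₁ + 2α₂)·DIC = (0.9320 + 2×0.02236) × 1.212 = 1.18 mmol/kg

CA = 1.18 mmol/kg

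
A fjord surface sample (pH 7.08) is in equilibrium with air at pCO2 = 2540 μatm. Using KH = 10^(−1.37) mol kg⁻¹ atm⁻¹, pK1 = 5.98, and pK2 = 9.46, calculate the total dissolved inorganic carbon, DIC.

[CO2*] = KH · pCO2 = 10^(−1.37) × 2540×10^-6 = 1.084×10^-4 mol/kg
α₀ = 1/(1 + K1/[H⁺] + K1K2/[H⁺]²) = 1/(1 + 10^+1.10 + 10^-1.28) = 0.07330
DIC = [CO2*]/α₀ = 1.084×10^-4 / 0.07330 = 1.48 mmol/kg

DIC = 1.48 mmol/kg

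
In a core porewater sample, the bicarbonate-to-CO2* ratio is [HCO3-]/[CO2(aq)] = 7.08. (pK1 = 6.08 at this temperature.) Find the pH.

From K1 = [H⁺][HCO3-]/[CO2(aq)]:  pH = pK1 + log₁₀([HCO3-]/[CO2(aq)])
log₁₀(7.08) = +0.850
pH = 6.08 + (+0.850) = 6.93

pH = 6.93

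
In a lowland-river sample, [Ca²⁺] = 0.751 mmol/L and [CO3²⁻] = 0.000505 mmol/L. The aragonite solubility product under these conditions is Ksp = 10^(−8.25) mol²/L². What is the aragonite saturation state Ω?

Ksp = 10^(−8.25) = 5.623×10^-9
Ω = [Ca²⁺][CO3²⁻]/Ksp = (0.751×10^-3)(0.000505×10^-3) / 5.623×10^-9 = 0.0674

Ω = 0.0674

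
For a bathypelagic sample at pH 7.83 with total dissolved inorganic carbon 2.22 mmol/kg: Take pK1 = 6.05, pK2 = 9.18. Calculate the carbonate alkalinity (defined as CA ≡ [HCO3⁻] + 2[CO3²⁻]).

CA = [HCO3⁻] + 2[CO3²⁻] = (α₁ + 2α₂)·DIC
At pH 7.83: [H⁺]/K1 = 10^-1.78 = 0.016596, K2/[H⁺] = 10^-1.35 = 0.044668
α₁ = 1/(1 + 0.016596 + 0.044668) = 1/1.0613 = 0.9423; α₂ = α₁·K2/[H⁺] = 0.04209
α₁ + 2α₂ = 1.0265
CA = 1.0265 × 2.22 = 2.28 mmol/kg

CA = 2.28 mmol/kg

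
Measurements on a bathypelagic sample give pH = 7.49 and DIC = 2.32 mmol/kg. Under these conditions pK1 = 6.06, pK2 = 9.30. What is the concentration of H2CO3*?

α₀ = 1 / (1 + K1/[H⁺] + K1K2/[H⁺]²) = 1 / (1 + 10^+1.43 + 10^-0.38)
   = 1 / (1 + 26.915 + 0.41687) = 1/28.332 = 0.03530
[CO2*] = α₀ × DIC = 0.03530 × 2.32 = 0.0819 mmol/kg

[CO2*] = 0.0819 mmol/kg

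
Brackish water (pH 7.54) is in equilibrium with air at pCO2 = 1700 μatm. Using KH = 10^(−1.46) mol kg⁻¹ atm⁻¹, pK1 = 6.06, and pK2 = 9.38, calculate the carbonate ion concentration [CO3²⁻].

[CO3²⁻] = 0.0257 mmol/kg

[CO2*] = KH · pCO2 = 10^(−1.46) × 1700×10^-6 = 5.895×10^-5 mol/kg
α₀ = 1/(1 + K1/[H⁺] + K1K2/[H⁺]²) = 1/(1 + 10^+1.48 + 10^-0.36) = 0.03161
DIC = [CO2*]/α₀ = 5.895×10^-5 / 0.03161 = 1.865 mmol/kg
[CO3²⁻] = α₂·DIC; α₂ = 0.01380, so [CO3²⁻] = 0.01380 × 1.865 = 0.0257 mmol/kg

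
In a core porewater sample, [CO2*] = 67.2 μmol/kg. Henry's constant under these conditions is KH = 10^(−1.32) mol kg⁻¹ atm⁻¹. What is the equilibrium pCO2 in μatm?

KH = 10^(−1.32) = 4.786×10^-2 mol kg⁻¹ atm⁻¹
pCO2 = [CO2*]/KH = 67.2×10^-6 / 4.786×10^-2 = 1.40×10^-3 atm = 1400 μatm

pCO2 = 1400 μatm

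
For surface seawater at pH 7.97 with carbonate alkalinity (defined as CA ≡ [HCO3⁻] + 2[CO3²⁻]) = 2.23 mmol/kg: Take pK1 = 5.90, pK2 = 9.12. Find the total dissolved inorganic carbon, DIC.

DIC = 2.11 mmol/kg

CA = [HCO3⁻] + 2[CO3²⁻] = (α₁ + 2α₂)·DIC
At pH 7.97: [H⁺]/K1 = 10^-2.07 = 0.0085114, K2/[H⁺] = 10^-1.15 = 0.070795
α₁ = 1/(1 + 0.0085114 + 0.070795) = 1/1.0793 = 0.9265; α₂ = α₁·K2/[H⁺] = 0.06559
α₁ + 2α₂ = 1.0577
DIC = CA / (α₁ + 2α₂) = 2.23 / 1.0577 = 2.11 mmol/kg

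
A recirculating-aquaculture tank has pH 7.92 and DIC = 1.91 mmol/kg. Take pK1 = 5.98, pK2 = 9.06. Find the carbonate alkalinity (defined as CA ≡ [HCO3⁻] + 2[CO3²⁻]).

CA = 2.02 mmol/kg

CA = [HCO3⁻] + 2[CO3²⁻] = (α₁ + 2α₂)·DIC
At pH 7.92: [H⁺]/K1 = 10^-1.94 = 0.011482, K2/[H⁺] = 10^-1.14 = 0.072444
α₁ = 1/(1 + 0.011482 + 0.072444) = 1/1.0839 = 0.9226; α₂ = α₁·K2/[H⁺] = 0.06683
α₁ + 2α₂ = 1.0562
CA = 1.0562 × 1.91 = 2.02 mmol/kg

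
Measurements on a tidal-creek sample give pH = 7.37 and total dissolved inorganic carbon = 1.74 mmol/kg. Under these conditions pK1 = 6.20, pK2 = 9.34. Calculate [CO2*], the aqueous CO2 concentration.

α₀ = 1 / (1 + K1/[H⁺] + K1K2/[H⁺]²) = 1 / (1 + 10^+1.17 + 10^-0.80)
   = 1 / (1 + 14.791 + 0.15849) = 1/15.950 = 0.06270
[CO2*] = α₀ × DIC = 0.06270 × 1.74 = 0.109 mmol/kg

[CO2*] = 0.109 mmol/kg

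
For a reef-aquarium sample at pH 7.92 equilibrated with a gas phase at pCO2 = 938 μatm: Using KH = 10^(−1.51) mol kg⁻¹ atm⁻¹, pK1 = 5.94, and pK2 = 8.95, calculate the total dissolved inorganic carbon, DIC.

DIC = 3.06 mmol/kg

[CO2*] = KH · pCO2 = 10^(−1.51) × 938×10^-6 = 2.899×10^-5 mol/kg
α₀ = 1/(1 + K1/[H⁺] + K1K2/[H⁺]²) = 1/(1 + 10^+1.98 + 10^+0.95) = 0.009487
DIC = [CO2*]/α₀ = 2.899×10^-5 / 0.009487 = 3.06 mmol/kg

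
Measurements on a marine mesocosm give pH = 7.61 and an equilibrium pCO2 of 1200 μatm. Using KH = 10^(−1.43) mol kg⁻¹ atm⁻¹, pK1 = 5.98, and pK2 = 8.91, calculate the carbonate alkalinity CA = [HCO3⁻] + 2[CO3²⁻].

CA = 2.09 mmol/kg

[CO2*] = KH · pCO2 = 10^(−1.43) × 1200×10^-6 = 4.458×10^-5 mol/kg
α₀ = 1/(1 + K1/[H⁺] + K1K2/[H⁺]²) = 1/(1 + 10^+1.63 + 10^+0.33) = 0.02184
DIC = [CO2*]/α₀ = 4.458×10^-5 / 0.02184 = 2.042 mmol/kg
CA = (α₁ + 2α₂)·DIC = (0.9315 + 2×0.04668) × 2.042 = 2.09 mmol/kg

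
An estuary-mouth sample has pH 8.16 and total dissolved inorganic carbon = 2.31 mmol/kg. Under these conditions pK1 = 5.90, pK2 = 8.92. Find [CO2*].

[CO2*] = 10.8 μmol/kg

α₀ = 1 / (1 + K1/[H⁺] + K1K2/[H⁺]²) = 1 / (1 + 10^+2.26 + 10^+1.50)
   = 1 / (1 + 181.97 + 31.623) = 1/214.59 = 0.004660
[CO2*] = α₀ × DIC = 0.004660 × 2.31 = 0.0108 mmol/kg = 10.8 μmol/kg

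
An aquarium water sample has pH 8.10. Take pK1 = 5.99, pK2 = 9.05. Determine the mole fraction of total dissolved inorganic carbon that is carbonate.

α₂ = 0.100

α₂ = 1 / (1 + [H⁺]/K2 + [H⁺]²/(K1K2)) = 1 / (1 + 10^+0.95 + 10^-1.16)
   = 1 / (1 + 8.9125 + 0.069183) = 1/9.9817 = 0.1002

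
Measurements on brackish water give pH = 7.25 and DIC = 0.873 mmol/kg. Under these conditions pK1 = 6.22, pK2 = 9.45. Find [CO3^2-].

[CO3²⁻] = 5.01 μmol/kg

α₂ = 1 / (1 + [H⁺]/K2 + [H⁺]²/(K1K2)) = 1 / (1 + 10^+2.20 + 10^+1.17)
   = 1 / (1 + 158.49 + 14.791) = 1/174.28 = 0.005738
[CO3²⁻] = α₂ × DIC = 0.005738 × 0.873 = 0.00501 mmol/kg = 5.01 μmol/kg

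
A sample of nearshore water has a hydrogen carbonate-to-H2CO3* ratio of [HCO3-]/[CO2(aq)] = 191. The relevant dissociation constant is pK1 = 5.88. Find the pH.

From K1 = [H⁺][HCO3-]/[CO2(aq)]:  pH = pK1 + log₁₀([HCO3-]/[CO2(aq)])
log₁₀(191) = +2.281
pH = 5.88 + (+2.281) = 8.16

pH = 8.16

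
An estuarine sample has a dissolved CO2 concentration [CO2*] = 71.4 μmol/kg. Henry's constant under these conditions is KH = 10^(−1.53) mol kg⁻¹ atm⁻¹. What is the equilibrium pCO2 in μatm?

KH = 10^(−1.53) = 2.951×10^-2 mol kg⁻¹ atm⁻¹
pCO2 = [CO2*]/KH = 71.4×10^-6 / 2.951×10^-2 = 2.42×10^-3 atm = 2420 μatm

pCO2 = 2420 μatm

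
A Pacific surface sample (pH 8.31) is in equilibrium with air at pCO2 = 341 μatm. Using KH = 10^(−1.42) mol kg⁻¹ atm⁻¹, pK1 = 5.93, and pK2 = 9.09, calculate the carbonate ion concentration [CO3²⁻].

[CO2*] = KH · pCO2 = 10^(−1.42) × 341×10^-6 = 1.296×10^-5 mol/kg
α₀ = 1/(1 + K1/[H⁺] + K1K2/[H⁺]²) = 1/(1 + 10^+2.38 + 10^+1.60) = 0.003563
DIC = [CO2*]/α₀ = 1.296×10^-5 / 0.003563 = 3.639 mmol/kg
[CO3²⁻] = α₂·DIC; α₂ = 0.1418, so [CO3²⁻] = 0.1418 × 3.639 = 0.516 mmol/kg

[CO3²⁻] = 0.516 mmol/kg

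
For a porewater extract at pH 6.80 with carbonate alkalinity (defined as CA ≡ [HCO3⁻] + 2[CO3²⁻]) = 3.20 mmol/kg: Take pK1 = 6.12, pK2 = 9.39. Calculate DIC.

DIC = 3.86 mmol/kg

CA = [HCO3⁻] + 2[CO3²⁻] = (α₁ + 2α₂)·DIC
At pH 6.80: [H⁺]/K1 = 10^-0.68 = 0.20893, K2/[H⁺] = 10^-2.59 = 0.0025704
α₁ = 1/(1 + 0.20893 + 0.0025704) = 1/1.2115 = 0.8254; α₂ = α₁·K2/[H⁺] = 0.002122
α₁ + 2α₂ = 0.8297
DIC = CA / (α₁ + 2α₂) = 3.20 / 0.8297 = 3.86 mmol/kg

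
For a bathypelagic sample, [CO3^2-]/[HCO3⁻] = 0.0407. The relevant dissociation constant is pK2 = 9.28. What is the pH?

From K2 = [H⁺][CO3^2-]/[HCO3⁻]:  pH = pK2 + log₁₀([CO3^2-]/[HCO3⁻])
log₁₀(0.0407) = -1.390
pH = 9.28 + (-1.390) = 7.89

pH = 7.89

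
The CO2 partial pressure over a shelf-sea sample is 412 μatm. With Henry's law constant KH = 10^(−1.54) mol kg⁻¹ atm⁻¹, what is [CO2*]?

KH = 10^(−1.54) = 2.884×10^-2 mol kg⁻¹ atm⁻¹
[CO2*] = KH · pCO2 = 2.884×10^-2 × 412×10^-6 atm = 1.19×10^-5 mol/kg

[CO2*] = 11.9 μmol/kg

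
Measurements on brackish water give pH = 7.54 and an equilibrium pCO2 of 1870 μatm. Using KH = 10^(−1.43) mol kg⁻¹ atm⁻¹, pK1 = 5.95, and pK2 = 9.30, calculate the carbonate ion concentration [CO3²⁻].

[CO3²⁻] = 0.0470 mmol/kg

[CO2*] = KH · pCO2 = 10^(−1.43) × 1870×10^-6 = 6.948×10^-5 mol/kg
α₀ = 1/(1 + K1/[H⁺] + K1K2/[H⁺]²) = 1/(1 + 10^+1.59 + 10^-0.17) = 0.02464
DIC = [CO2*]/α₀ = 6.948×10^-5 / 0.02464 = 2.819 mmol/kg
[CO3²⁻] = α₂·DIC; α₂ = 0.01666, so [CO3²⁻] = 0.01666 × 2.819 = 0.0470 mmol/kg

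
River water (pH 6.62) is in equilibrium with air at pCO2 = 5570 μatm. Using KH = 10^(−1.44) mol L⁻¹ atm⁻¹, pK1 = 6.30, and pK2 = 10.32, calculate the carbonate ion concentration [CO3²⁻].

[CO2*] = KH · pCO2 = 10^(−1.44) × 5570×10^-6 = 2.022×10^-4 mol/L
α₀ = 1/(1 + K1/[H⁺] + K1K2/[H⁺]²) = 1/(1 + 10^+0.32 + 10^-3.38) = 0.3237
DIC = [CO2*]/α₀ = 2.022×10^-4 / 0.3237 = 0.6248 mmol/L
[CO3²⁻] = α₂·DIC; α₂ = 0.0001349, so [CO3²⁻] = 0.0001349 × 0.6248 = 8.43×10^-5 mmol/L = 0.0843 μmol/L

[CO3²⁻] = 0.0843 μmol/L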